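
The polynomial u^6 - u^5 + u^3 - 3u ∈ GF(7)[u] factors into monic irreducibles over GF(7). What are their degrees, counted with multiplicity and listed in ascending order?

1, 1, 2, 2

Write h(u) = u^6 - u^5 + u^3 - 3u.
Linear factors from roots: (u), (u - 3).
Complete factorization: h(u) = (u)·(u - 3)·(u^2 + u - 1)^2.
Factor degrees with multiplicity: 1 + 1 + 2 + 2 = 6.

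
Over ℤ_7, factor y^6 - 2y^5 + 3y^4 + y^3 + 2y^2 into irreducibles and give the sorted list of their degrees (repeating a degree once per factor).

Write f(y) = y^6 - 2y^5 + 3y^4 + y^3 + 2y^2.
Linear factors from roots: (y), (y + 3), (y + 1).
Complete factorization: f(y) = (y + 1)·(y + 3)·(y)^2·(y^2 + y + 3).
Factor degrees with multiplicity: 1 + 1 + 1 + 1 + 2 = 6.

1, 1, 1, 1, 2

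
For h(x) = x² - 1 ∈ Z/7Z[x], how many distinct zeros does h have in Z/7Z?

2

Evaluate at each of the 7 elements of Z/7Z:
h(0) = 6; h(1) = 0 → root; h(2) = 3; h(3) = 1; h(4) = 1; h(5) = 3; h(6) = 0 → root.
Roots: {1, 6}.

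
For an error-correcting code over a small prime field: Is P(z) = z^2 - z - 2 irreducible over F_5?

Check for roots in F_5: P(0) = 3; P(1) = 3; P(2) = 0 → root; P(3) = 4; P(4) = 0 → root.
P(2) = 0, so (z − 2) divides P(z); P is reducible.

No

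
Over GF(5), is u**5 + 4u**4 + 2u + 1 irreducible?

No

Write h(u) = u**5 + 4u**4 + 2u + 1.
Check for roots in GF(5): h(0) = 1; h(1) = 3; h(2) = 1; h(3) = 4; h(4) = 2.
No roots, so no linear factors.
Degree-2 irreducible divisors: test the 10 monic irreducibles of degree 2 over GF(5).
u**2 + u + 1 divides h: h(u) = (u**2 + u + 1)·(u**3 + 3u**2 + u + 1).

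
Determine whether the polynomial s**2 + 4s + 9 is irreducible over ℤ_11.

Write f(s) = s**2 + 4s + 9.
Check each element of ℤ_11 for a root: f(0)=9, f(1)=3, f(2)=10, f(3)=8, f(4)=8, f(5)=10, f(6)=3, f(7)=9, f(8)=6, f(9)=5, f(10)=6.
No roots. A degree-2 polynomial over a field with no linear factor is irreducible.

Yes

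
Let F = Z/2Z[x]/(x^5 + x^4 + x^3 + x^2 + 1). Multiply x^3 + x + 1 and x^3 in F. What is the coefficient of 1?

Multiply in Z/2Z[x]: (x^3 + x + 1)·(x^3) = x^6 + x^4 + x^3.
Reduce using x^5 ≡ x^4 + x^3 + x^2 + 1 (mod x^5 + x^4 + x^3 + x^2 + 1).
Reduced: x^4 + x^3 + x^2 + x + 1.

1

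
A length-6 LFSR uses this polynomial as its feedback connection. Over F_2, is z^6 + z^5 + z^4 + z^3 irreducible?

Write P(z) = z^6 + z^5 + z^4 + z^3.
Check for roots in F_2: P(0) = 0 → root; P(1) = 0 → root.
P(0) = 0, so (z) divides P(z); P is reducible.

No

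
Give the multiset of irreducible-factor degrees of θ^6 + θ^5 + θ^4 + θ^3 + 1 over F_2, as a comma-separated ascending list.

2, 4

Write g(θ) = θ^6 + θ^5 + θ^4 + θ^3 + 1.
Roots in F_2: g(0) = 1; g(1) = 1.
Complete factorization: g(θ) = (θ^2 + θ + 1)·(θ^4 + θ + 1).
Factor degrees with multiplicity: 2 + 4 = 6.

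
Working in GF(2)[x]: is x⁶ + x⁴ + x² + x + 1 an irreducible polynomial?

Write f(x) = x⁶ + x⁴ + x² + x + 1.
Check for roots in GF(2): f(0) = 1; f(1) = 1.
No roots, so no linear factors.
Monic irreducibles of degree 2 over GF(2): x² + x + 1.
None of them divide f (all give nonzero remainder).
Monic irreducibles of degree 3 over GF(2): x³ + x + 1, x³ + x² + 1.
None of them divide f (all give nonzero remainder).
No irreducible factor of degree ≤ 3 exists, so f is irreducible over GF(2).

Yes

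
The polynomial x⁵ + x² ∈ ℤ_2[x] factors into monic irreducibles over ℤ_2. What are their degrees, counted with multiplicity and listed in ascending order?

Write f(x) = x⁵ + x².
Roots in ℤ_2: f(0) = 0 → root; f(1) = 0 → root.
Linear factors from roots: (x), (x + 1).
Complete factorization: f(x) = (x + 1)·(x)^2·(x² + x + 1).
Factor degrees with multiplicity: 1 + 1 + 1 + 2 = 5.

1, 1, 1, 2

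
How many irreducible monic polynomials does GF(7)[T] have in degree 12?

1153430600

x^(7^12) − x is the product of all monic irreducibles of degree dividing 12; Möbius inversion gives N = (1/12) Σ μ(12/d)·7^d.
Divisors of 12: 1, 2, 3, 4, 6, 12; μ(12/d) for each: 0, 1, 0, -1, -1, 1.
Σ = 7^2 − 7^4 − 7^6 + 7^12 = 13841167200.
N = 13841167200/12 = 1153430600.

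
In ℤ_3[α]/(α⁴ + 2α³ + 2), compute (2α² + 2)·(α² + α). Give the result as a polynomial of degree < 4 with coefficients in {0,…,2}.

Multiply in ℤ_3[α]: (2α² + 2)·(α² + α) = 2α⁴ + 2α³ + 2α² + 2α.
Reduce using α⁴ ≡ α³ + 1 (mod α⁴ + 2α³ + 2).
Reduced: α³ + 2α² + 2α + 2.

α^3 + 2α^2 + 2α + 2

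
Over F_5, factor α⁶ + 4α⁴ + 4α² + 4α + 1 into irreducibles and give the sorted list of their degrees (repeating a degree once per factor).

Write g(α) = α⁶ + 4α⁴ + 4α² + 4α + 1.
Roots in F_5: g(0) = 1; g(1) = 4; g(2) = 3; g(3) = 2; g(4) = 1.
Complete factorization: g(α) = (α⁶ + 4α⁴ + 4α² + 4α + 1).
Factor degrees with multiplicity: 6 = 6.

6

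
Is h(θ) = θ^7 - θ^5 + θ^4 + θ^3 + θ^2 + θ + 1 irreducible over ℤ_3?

Yes

Check for roots in ℤ_3: h(0) = 1; h(1) = 2; h(2) = 1.
No roots, so no linear factors.
Monic irreducibles of degree 2 over GF(3): θ^2 + 1, θ^2 + θ - 1, θ^2 - θ - 1.
None of them divide h (all give nonzero remainder).
Degree-3 irreducible divisors: test the 8 monic irreducibles of degree 3 over GF(3).
None of them divide h (all give nonzero remainder).
No irreducible factor of degree ≤ 3 exists, so h is irreducible over GF(3).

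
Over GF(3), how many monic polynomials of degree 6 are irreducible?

x^(3^6) − x is the product of all monic irreducibles of degree dividing 6; Möbius inversion gives N = (1/6) Σ μ(6/d)·3^d.
Divisors of 6: 1, 2, 3, 6; μ(6/d) for each: 1, -1, -1, 1.
Σ = 3^1 − 3^2 − 3^3 + 3^6 = 696.
N = 696/6 = 116.

116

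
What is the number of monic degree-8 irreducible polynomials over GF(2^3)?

The number of monic irreducibles of degree 8 over GF(8) is (1/8)·Σ_{d∣8} μ(8/d) 8^d.
Divisors of 8: 1, 2, 4, 8; μ(8/d) for each: 0, 0, -1, 1.
Σ = − 8^4 + 8^8 = 16773120.
N = 16773120/8 = 2096640.

2096640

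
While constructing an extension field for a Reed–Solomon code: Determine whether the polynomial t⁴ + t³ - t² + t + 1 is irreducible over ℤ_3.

No

Write P(t) = t⁴ + t³ - t² + t + 1.
Check for roots in ℤ_3: P(0) = 1; P(1) = 0 → root; P(2) = 2.
P(1) = 0, so (t − 1) divides P(t); P is reducible.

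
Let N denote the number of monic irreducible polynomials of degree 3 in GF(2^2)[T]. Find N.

By the necklace-counting formula, N_4(3) = (1/3) Σ_{d|3} μ(3/d)·4^d.
Divisors of 3: 1, 3; μ(3/d) for each: -1, 1.
Σ = − 4^1 + 4^3 = 60.
N = 60/3 = 20.

20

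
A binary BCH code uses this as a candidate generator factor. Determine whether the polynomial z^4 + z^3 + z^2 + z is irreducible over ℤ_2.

No

Write P(z) = z^4 + z^3 + z^2 + z.
Check for roots in ℤ_2: P(0) = 0 → root; P(1) = 0 → root.
P(0) = 0, so (z) divides P(z); P is reducible.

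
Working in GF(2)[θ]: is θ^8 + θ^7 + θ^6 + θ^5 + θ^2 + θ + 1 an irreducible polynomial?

Yes

Write h(θ) = θ^8 + θ^7 + θ^6 + θ^5 + θ^2 + θ + 1.
Check for roots in GF(2): h(0) = 1; h(1) = 1.
No roots, so no linear factors.
Monic irreducibles of degree 2 over GF(2): θ^2 + θ + 1.
None of them divide h (all give nonzero remainder).
Monic irreducibles of degree 3 over GF(2): θ^3 + θ + 1, θ^3 + θ^2 + 1.
None of them divide h (all give nonzero remainder).
Monic irreducibles of degree 4 over GF(2): θ^4 + θ + 1, θ^4 + θ^3 + 1, θ^4 + θ^3 + θ^2 + θ + 1.
None of them divide h (all give nonzero remainder).
No irreducible factor of degree ≤ 4 exists, so h is irreducible over GF(2).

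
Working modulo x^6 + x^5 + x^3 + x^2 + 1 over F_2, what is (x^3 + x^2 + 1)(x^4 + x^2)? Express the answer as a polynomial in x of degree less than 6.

Multiply in F_2[x]: (x^3 + x^2 + 1)·(x^4 + x^2) = x^7 + x^6 + x^5 + x^2.
Reduce using x^6 ≡ x^5 + x^3 + x^2 + 1 (mod x^6 + x^5 + x^3 + x^2 + 1).
Reduced: x^5 + x^4 + x^3 + x^2 + x.

x^5 + x^4 + x^3 + x^2 + x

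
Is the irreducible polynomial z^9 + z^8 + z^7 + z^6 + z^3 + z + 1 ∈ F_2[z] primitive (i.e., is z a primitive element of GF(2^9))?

Write f(z) = z^9 + z^8 + z^7 + z^6 + z^3 + z + 1.
|GF(2^9)^×| = 2^9 − 1 = 511. Prime factorization: 511 = 7·73.
f is primitive ⇔ z has order 511 in GF(2)[z]/(f), i.e. z^(511/q) ≠ 1 for each prime q | 511.
z^(73) mod f = z^7 + z^5 + z^3 + z + 1.
z^(7) mod f = z^7.
None equal 1, so z has full order 511; f is primitive.

Yes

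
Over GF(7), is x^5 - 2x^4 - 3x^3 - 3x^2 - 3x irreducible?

No

Write f(x) = x^5 - 2x^4 - 3x^3 - 3x^2 - 3x.
Check for roots in GF(7): f(0) = 0 → root; f(1) = 4; f(2) = 0 → root; f(3) = 6; f(4) = 1; f(5) = 3; f(6) = 0 → root.
f(0) = 0, so (x) divides f(x); f is reducible.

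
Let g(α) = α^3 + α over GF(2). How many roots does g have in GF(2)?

Evaluate at each of the 2 elements of GF(2):
g(0) = 0 → root; g(1) = 0 → root.
Roots: {0, 1}.

2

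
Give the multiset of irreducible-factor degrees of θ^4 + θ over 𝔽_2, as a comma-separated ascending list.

Write g(θ) = θ^4 + θ.
Roots in 𝔽_2: g(0) = 0 → root; g(1) = 0 → root.
Linear factors from roots: (θ), (θ + 1).
Complete factorization: g(θ) = (θ)·(θ + 1)·(θ^2 + θ + 1).
Factor degrees with multiplicity: 1 + 1 + 2 = 4.

1, 1, 2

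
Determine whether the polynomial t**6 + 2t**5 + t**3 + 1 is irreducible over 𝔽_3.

Write P(t) = t**6 + 2t**5 + t**3 + 1.
Check for roots in 𝔽_3: P(0) = 1; P(1) = 2; P(2) = 2.
No roots, so no linear factors.
Monic irreducibles of degree 2 over GF(3): t**2 + 1, t**2 + t + 2, t**2 + 2t + 2.
None of them divide P (all give nonzero remainder).
Degree-3 irreducible divisors: test the 8 monic irreducibles of degree 3 over GF(3).
None of them divide P (all give nonzero remainder).
No irreducible factor of degree ≤ 3 exists, so P is irreducible over GF(3).

Yes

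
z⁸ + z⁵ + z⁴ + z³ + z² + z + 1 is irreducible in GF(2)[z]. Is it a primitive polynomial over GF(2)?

No

Write f(z) = z⁸ + z⁵ + z⁴ + z³ + z² + z + 1.
|GF(2^8)^×| = 2^8 − 1 = 255. Prime factorization: 255 = 3·5·17.
f is primitive ⇔ z has order 255 in GF(2)[z]/(f), i.e. z^(255/q) ≠ 1 for each prime q | 255.
z^(85) mod f = 1
z^(51) mod f = z⁷ + z⁵ + z³ + z² + z + 1.
z^(15) mod f = z⁶ + z³ + z + 1.
Since z^(85) = 1, the order of z divides 85 < 255; not primitive.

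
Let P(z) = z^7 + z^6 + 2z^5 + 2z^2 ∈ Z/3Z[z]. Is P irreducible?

Check for roots in Z/3Z: P(0) = 0 → root; P(1) = 0 → root; P(2) = 0 → root.
P(0) = 0, so (z) divides P(z); P is reducible.

No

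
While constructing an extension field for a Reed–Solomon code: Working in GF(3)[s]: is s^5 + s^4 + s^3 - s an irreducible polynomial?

No

Write m(s) = s^5 + s^4 + s^3 - s.
Check for roots in GF(3): m(0) = 0 → root; m(1) = 2; m(2) = 0 → root.
m(0) = 0, so (s) divides m(s); m is reducible.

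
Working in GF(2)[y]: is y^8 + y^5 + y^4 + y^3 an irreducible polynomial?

Write h(y) = y^8 + y^5 + y^4 + y^3.
Check for roots in GF(2): h(0) = 0 → root; h(1) = 0 → root.
h(0) = 0, so (y) divides h(y); h is reducible.

No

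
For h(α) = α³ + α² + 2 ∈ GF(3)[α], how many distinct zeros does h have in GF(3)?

Evaluate at each of the 3 elements of GF(3):
h(0) = 2; h(1) = 1; h(2) = 2.
No element is a root.

0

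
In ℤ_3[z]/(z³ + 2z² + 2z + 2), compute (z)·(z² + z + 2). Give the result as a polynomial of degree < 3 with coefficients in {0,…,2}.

2z^2 + 1

Multiply in ℤ_3[z]: (z)·(z² + z + 2) = z³ + z² + 2z.
Reduce using z³ ≡ z² + z + 1 (mod z³ + 2z² + 2z + 2).
Reduced: 2z² + 1.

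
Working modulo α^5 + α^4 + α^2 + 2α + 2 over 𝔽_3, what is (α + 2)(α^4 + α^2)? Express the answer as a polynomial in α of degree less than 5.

α^4 + α^3 + α^2 + α + 1

Multiply in 𝔽_3[α]: (α + 2)·(α^4 + α^2) = α^5 + 2α^4 + α^3 + 2α^2.
Reduce using α^5 ≡ 2α^4 + 2α^2 + α + 1 (mod α^5 + α^4 + α^2 + 2α + 2).
Reduced: α^4 + α^3 + α^2 + α + 1.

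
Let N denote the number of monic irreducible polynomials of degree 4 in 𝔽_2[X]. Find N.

By the necklace-counting formula, N_2(4) = (1/4) Σ_{d|4} μ(4/d)·2^d.
Divisors of 4: 1, 2, 4; μ(4/d) for each: 0, -1, 1.
Σ = − 2^2 + 2^4 = 12.
N = 12/4 = 3.

3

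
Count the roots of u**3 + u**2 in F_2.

2

Write f(u) = u**3 + u**2.
Evaluate at each of the 2 elements of F_2:
f(0) = 0 → root; f(1) = 0 → root.
Roots: {0, 1}.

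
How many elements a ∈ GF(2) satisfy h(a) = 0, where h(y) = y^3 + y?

Evaluate at each of the 2 elements of GF(2):
h(0) = 0 → root; h(1) = 0 → root.
Roots: {0, 1}.

2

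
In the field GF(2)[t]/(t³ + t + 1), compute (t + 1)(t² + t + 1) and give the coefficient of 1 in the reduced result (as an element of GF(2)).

0

Multiply in GF(2)[t]: (t + 1)·(t² + t + 1) = t³ + 1.
Reduce using t³ ≡ t + 1 (mod t³ + t + 1).
Reduced: t.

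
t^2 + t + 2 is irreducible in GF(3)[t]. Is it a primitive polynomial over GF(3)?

Write f(t) = t^2 + t + 2.
|GF(3^2)^×| = 3^2 − 1 = 8. Prime factorization: 8 = 2^3.
f is primitive ⇔ t has order 8 in GF(3)[t]/(f), i.e. t^(8/q) ≠ 1 for each prime q | 8.
t^(4) mod f = 2.
None equal 1, so t has full order 8; f is primitive.

Yes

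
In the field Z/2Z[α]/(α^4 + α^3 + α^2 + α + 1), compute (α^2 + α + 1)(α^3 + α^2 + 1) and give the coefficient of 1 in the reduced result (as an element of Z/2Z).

0

Multiply in Z/2Z[α]: (α^2 + α + 1)·(α^3 + α^2 + 1) = α^5 + α + 1.
Reduce using α^4 ≡ α^3 + α^2 + α + 1 (mod α^4 + α^3 + α^2 + α + 1).
Reduced: α.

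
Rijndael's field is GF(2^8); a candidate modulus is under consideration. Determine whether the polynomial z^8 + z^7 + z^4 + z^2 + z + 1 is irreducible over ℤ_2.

No

Write g(z) = z^8 + z^7 + z^4 + z^2 + z + 1.
Check for roots in ℤ_2: g(0) = 1; g(1) = 0 → root.
g(1) = 0, so (z − 1) divides g(z); g is reducible.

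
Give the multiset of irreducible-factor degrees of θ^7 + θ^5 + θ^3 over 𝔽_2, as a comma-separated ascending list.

Write f(θ) = θ^7 + θ^5 + θ^3.
Roots in 𝔽_2: f(0) = 0 → root; f(1) = 1.
Linear factors from roots: (θ).
Complete factorization: f(θ) = (θ)^3·(θ^2 + θ + 1)^2.
Factor degrees with multiplicity: 1 + 1 + 1 + 2 + 2 = 7.

1, 1, 1, 2, 2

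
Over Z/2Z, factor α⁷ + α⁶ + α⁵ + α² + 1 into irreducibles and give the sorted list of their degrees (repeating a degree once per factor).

7

Write g(α) = α⁷ + α⁶ + α⁵ + α² + 1.
Roots in Z/2Z: g(0) = 1; g(1) = 1.
Complete factorization: g(α) = (α⁷ + α⁶ + α⁵ + α² + 1).
Factor degrees with multiplicity: 7 = 7.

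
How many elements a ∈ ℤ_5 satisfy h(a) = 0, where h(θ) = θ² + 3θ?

2

Evaluate at each of the 5 elements of ℤ_5:
h(0) = 0 → root; h(1) = 4; h(2) = 0 → root; h(3) = 3; h(4) = 3.
Roots: {0, 2}.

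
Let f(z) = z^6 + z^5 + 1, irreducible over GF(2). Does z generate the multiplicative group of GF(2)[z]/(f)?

|GF(2^6)^×| = 2^6 − 1 = 63. Prime factorization: 63 = 3^2·7.
f is primitive ⇔ z has order 63 in GF(2)[z]/(f), i.e. z^(63/q) ≠ 1 for each prime q | 63.
z^(21) mod f = z^5 + z^4 + z^3 + 1.
z^(9) mod f = z^5 + z^3 + z^2 + z + 1.
None equal 1, so z has full order 63; f is primitive.

Yes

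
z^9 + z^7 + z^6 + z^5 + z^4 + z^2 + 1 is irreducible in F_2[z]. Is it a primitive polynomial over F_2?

Write f(z) = z^9 + z^7 + z^6 + z^5 + z^4 + z^2 + 1.
|GF(2^9)^×| = 2^9 − 1 = 511. Prime factorization: 511 = 7·73.
f is primitive ⇔ z has order 511 in GF(2)[z]/(f), i.e. z^(511/q) ≠ 1 for each prime q | 511.
z^(73) mod f = z^7 + z^2 + z.
z^(7) mod f = z^7.
None equal 1, so z has full order 511; f is primitive.

Yes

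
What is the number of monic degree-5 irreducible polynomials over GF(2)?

Gauss's count: N_{2}(5) = (1/5) Σ_{d|5} μ(5/d)·2^d.
Divisors of 5: 1, 5; μ(5/d) for each: -1, 1.
Σ = − 2^1 + 2^5 = 30.
N = 30/5 = 6.

6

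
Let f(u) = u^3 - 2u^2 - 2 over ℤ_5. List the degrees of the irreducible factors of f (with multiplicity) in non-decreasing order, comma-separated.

1, 2

Roots in ℤ_5: f(0) = 3; f(1) = 2; f(2) = 3; f(3) = 2; f(4) = 0 → root.
Linear factors from roots: (u + 1).
Complete factorization: f(u) = (u + 1)·(u^2 + 2u - 2).
Factor degrees with multiplicity: 1 + 2 = 3.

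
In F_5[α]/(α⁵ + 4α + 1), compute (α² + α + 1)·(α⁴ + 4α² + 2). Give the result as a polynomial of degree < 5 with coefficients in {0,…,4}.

4α^3 + 2α^2 + 2α + 1

Multiply in F_5[α]: (α² + α + 1)·(α⁴ + 4α² + 2) = α⁶ + α⁵ + 4α³ + α² + 2α + 2.
Reduce using α⁵ ≡ α + 4 (mod α⁵ + 4α + 1).
Reduced: 4α³ + 2α² + 2α + 1.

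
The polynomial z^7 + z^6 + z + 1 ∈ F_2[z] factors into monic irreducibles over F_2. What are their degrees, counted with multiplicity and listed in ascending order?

Write h(z) = z^7 + z^6 + z + 1.
Roots in F_2: h(0) = 1; h(1) = 0 → root.
Linear factors from roots: (z + 1).
Complete factorization: h(z) = (z + 1)^3·(z^2 + z + 1)^2.
Factor degrees with multiplicity: 1 + 1 + 1 + 2 + 2 = 7.

1, 1, 1, 2, 2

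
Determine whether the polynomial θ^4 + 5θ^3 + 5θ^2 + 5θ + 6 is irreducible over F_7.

Write f(θ) = θ^4 + 5θ^3 + 5θ^2 + 5θ + 6.
Check for roots in F_7: f(0) = 6; f(1) = 1; f(2) = 1; f(3) = 2; f(4) = 3; f(5) = 6; f(6) = 2.
No roots, so no linear factors.
Degree-2 irreducible divisors: test the 21 monic irreducibles of degree 2 over GF(7).
None of them divide f (all give nonzero remainder).
No irreducible factor of degree ≤ 2 exists, so f is irreducible over GF(7).

Yes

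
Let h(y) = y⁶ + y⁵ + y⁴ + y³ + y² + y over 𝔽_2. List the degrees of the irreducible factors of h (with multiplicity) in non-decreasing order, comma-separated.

Roots in 𝔽_2: h(0) = 0 → root; h(1) = 0 → root.
Linear factors from roots: (y), (y + 1).
Complete factorization: h(y) = (y)·(y + 1)·(y² + y + 1)^2.
Factor degrees with multiplicity: 1 + 1 + 2 + 2 = 6.

1, 1, 2, 2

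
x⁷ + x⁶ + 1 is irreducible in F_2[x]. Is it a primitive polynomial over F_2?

Write f(x) = x⁷ + x⁶ + 1.
|GF(2^7)^×| = 2^7 − 1 = 127. Prime factorization: 127 = 127.
f is primitive ⇔ x has order 127 in GF(2)[x]/(f), i.e. x^(127/q) ≠ 1 for each prime q | 127.
x^(1) mod f = x.
None equal 1, so x has full order 127; f is primitive.

Yes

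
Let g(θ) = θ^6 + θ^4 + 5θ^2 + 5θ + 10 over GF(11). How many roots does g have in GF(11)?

3

Evaluate at each of the 11 elements of GF(11):
g(0) = 10; g(1) = 0 → root; g(2) = 10; g(3) = 0 → root; g(4) = 7; g(5) = 9; g(6) = 3; g(7) = 0 → root; g(8) = 3; g(9) = 1; g(10) = 1.
Roots: {1, 3, 7}.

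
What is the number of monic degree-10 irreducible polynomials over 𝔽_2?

99

x^(2^10) − x is the product of all monic irreducibles of degree dividing 10; Möbius inversion gives N = (1/10) Σ μ(10/d)·2^d.
Divisors of 10: 1, 2, 5, 10; μ(10/d) for each: 1, -1, -1, 1.
Σ = 2^1 − 2^2 − 2^5 + 2^10 = 990.
N = 990/10 = 99.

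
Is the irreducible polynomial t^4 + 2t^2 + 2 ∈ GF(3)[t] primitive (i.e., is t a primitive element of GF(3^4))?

No

Write f(t) = t^4 + 2t^2 + 2.
|GF(3^4)^×| = 3^4 − 1 = 80. Prime factorization: 80 = 2^4·5.
f is primitive ⇔ t has order 80 in GF(3)[t]/(f), i.e. t^(80/q) ≠ 1 for each prime q | 80.
t^(40) mod f = 2.
t^(16) mod f = 1
Since t^(16) = 1, the order of t divides 16 < 80; not primitive.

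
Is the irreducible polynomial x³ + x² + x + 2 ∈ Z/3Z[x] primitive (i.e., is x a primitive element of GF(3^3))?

Write f(x) = x³ + x² + x + 2.
|GF(3^3)^×| = 3^3 − 1 = 26. Prime factorization: 26 = 2·13.
f is primitive ⇔ x has order 26 in GF(3)[x]/(f), i.e. x^(26/q) ≠ 1 for each prime q | 26.
x^(13) mod f = 1
x^(2) mod f = x².
Since x^(13) = 1, the order of x divides 13 < 26; not primitive.

No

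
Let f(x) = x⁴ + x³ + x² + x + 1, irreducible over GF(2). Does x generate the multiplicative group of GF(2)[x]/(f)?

No

|GF(2^4)^×| = 2^4 − 1 = 15. Prime factorization: 15 = 3·5.
f is primitive ⇔ x has order 15 in GF(2)[x]/(f), i.e. x^(15/q) ≠ 1 for each prime q | 15.
x^(5) mod f = 1
x^(3) mod f = x³.
Since x^(5) = 1, the order of x divides 5 < 15; not primitive.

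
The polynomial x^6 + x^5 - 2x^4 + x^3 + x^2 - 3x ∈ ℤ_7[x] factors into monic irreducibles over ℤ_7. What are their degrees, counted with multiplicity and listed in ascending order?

Write f(x) = x^6 + x^5 - 2x^4 + x^3 + x^2 - 3x.
Linear factors from roots: (x), (x - 2), (x + 3).
Complete factorization: f(x) = (x)·(x - 2)·(x + 3)^2·(x^2 - 3x - 1).
Factor degrees with multiplicity: 1 + 1 + 1 + 1 + 2 = 6.

1, 1, 1, 1, 2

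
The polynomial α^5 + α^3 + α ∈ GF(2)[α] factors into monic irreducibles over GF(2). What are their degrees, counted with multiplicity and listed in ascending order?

Write f(α) = α^5 + α^3 + α.
Roots in GF(2): f(0) = 0 → root; f(1) = 1.
Linear factors from roots: (α).
Complete factorization: f(α) = (α)·(α^2 + α + 1)^2.
Factor degrees with multiplicity: 1 + 2 + 2 = 5.

1, 2, 2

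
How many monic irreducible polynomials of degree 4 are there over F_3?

The number of monic irreducibles of degree 4 over GF(3) is (1/4)·Σ_{d∣4} μ(4/d) 3^d.
Divisors of 4: 1, 2, 4; μ(4/d) for each: 0, -1, 1.
Σ = − 3^2 + 3^4 = 72.
N = 72/4 = 18.

18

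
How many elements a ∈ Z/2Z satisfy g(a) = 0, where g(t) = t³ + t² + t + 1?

1

Evaluate at each of the 2 elements of Z/2Z:
g(0) = 1; g(1) = 0 → root.
Roots: {1}.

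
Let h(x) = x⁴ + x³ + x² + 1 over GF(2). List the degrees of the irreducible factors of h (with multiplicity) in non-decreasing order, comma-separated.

Roots in GF(2): h(0) = 1; h(1) = 0 → root.
Linear factors from roots: (x + 1).
Complete factorization: h(x) = (x + 1)·(x³ + x + 1).
Factor degrees with multiplicity: 1 + 3 = 4.

1, 3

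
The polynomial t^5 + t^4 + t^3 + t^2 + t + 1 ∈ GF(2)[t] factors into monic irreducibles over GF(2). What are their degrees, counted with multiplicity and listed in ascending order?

Write f(t) = t^5 + t^4 + t^3 + t^2 + t + 1.
Roots in GF(2): f(0) = 1; f(1) = 0 → root.
Linear factors from roots: (t + 1).
Complete factorization: f(t) = (t + 1)·(t^2 + t + 1)^2.
Factor degrees with multiplicity: 1 + 2 + 2 = 5.

1, 2, 2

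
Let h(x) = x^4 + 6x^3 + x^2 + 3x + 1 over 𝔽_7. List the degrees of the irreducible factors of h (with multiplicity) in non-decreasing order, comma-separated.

4

Complete factorization: h(x) = (x^4 + 6x^3 + x^2 + 3x + 1).
Factor degrees with multiplicity: 4 = 4.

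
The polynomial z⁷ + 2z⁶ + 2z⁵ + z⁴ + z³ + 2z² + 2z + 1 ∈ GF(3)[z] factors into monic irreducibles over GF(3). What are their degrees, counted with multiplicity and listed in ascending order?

Write h(z) = z⁷ + 2z⁶ + 2z⁵ + z⁴ + z³ + 2z² + 2z + 1.
Roots in GF(3): h(0) = 1; h(1) = 0 → root; h(2) = 0 → root.
Linear factors from roots: (z + 2), (z + 1).
Complete factorization: h(z) = (z + 1)·(z + 2)^2·(z² + z + 2)·(z² + 2z + 2).
Factor degrees with multiplicity: 1 + 1 + 1 + 2 + 2 = 7.

1, 1, 1, 2, 2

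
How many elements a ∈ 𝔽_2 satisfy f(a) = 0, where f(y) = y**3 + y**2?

Evaluate at each of the 2 elements of 𝔽_2:
f(0) = 0 → root; f(1) = 0 → root.
Roots: {0, 1}.

2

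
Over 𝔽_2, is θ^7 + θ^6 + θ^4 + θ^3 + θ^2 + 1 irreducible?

No

Write m(θ) = θ^7 + θ^6 + θ^4 + θ^3 + θ^2 + 1.
Check for roots in 𝔽_2: m(0) = 1; m(1) = 0 → root.
m(1) = 0, so (θ − 1) divides m(θ); m is reducible.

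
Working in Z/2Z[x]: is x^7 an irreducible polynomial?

Write f(x) = x^7.
Check for roots in Z/2Z: f(0) = 0 → root; f(1) = 1.
f(0) = 0, so (x) divides f(x); f is reducible.

No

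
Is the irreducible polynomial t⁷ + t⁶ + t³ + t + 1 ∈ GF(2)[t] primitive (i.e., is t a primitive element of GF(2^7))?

Yes

Write f(t) = t⁷ + t⁶ + t³ + t + 1.
|GF(2^7)^×| = 2^7 − 1 = 127. Prime factorization: 127 = 127.
f is primitive ⇔ t has order 127 in GF(2)[t]/(f), i.e. t^(127/q) ≠ 1 for each prime q | 127.
t^(1) mod f = t.
None equal 1, so t has full order 127; f is primitive.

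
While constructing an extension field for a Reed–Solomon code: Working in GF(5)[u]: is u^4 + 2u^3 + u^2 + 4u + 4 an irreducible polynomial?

No

Write h(u) = u^4 + 2u^3 + u^2 + 4u + 4.
Check for roots in GF(5): h(0) = 4; h(1) = 2; h(2) = 3; h(3) = 0 → root; h(4) = 0 → root.
h(3) = 0, so (u − 3) divides h(u); h is reducible.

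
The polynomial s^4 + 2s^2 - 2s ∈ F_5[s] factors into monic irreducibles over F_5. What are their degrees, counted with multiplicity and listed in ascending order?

1, 1, 1, 1

Write g(s) = s^4 + 2s^2 - 2s.
Roots in F_5: g(0) = 0 → root; g(1) = 1; g(2) = 0 → root; g(3) = 3; g(4) = 0 → root.
Linear factors from roots: (s), (s - 2), (s + 1).
Complete factorization: g(s) = (s)·(s - 2)·(s + 1)^2.
Factor degrees with multiplicity: 1 + 1 + 1 + 1 = 4.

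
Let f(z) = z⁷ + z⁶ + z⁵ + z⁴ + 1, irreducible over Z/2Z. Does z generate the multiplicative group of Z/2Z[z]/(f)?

Yes

|GF(2^7)^×| = 2^7 − 1 = 127. Prime factorization: 127 = 127.
f is primitive ⇔ z has order 127 in GF(2)[z]/(f), i.e. z^(127/q) ≠ 1 for each prime q | 127.
z^(1) mod f = z.
None equal 1, so z has full order 127; f is primitive.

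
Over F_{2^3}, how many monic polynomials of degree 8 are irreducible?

2096640

Gauss's count: N_{8}(8) = (1/8) Σ_{d|8} μ(8/d)·8^d.
Divisors of 8: 1, 2, 4, 8; μ(8/d) for each: 0, 0, -1, 1.
Σ = − 8^4 + 8^8 = 16773120.
N = 16773120/8 = 2096640.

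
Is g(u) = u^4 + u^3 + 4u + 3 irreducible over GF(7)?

No

Check for roots in GF(7): g(0) = 3; g(1) = 2; g(2) = 0 → root; g(3) = 4; g(4) = 3; g(5) = 3; g(6) = 6.
g(2) = 0, so (u − 2) divides g(u); g is reducible.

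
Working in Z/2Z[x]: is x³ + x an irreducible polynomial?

Write g(x) = x³ + x.
Check for roots in Z/2Z: g(0) = 0 → root; g(1) = 0 → root.
g(0) = 0, so (x) divides g(x); g is reducible.

No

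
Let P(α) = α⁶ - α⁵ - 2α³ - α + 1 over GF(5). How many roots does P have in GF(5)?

Evaluate at each of the 5 elements of GF(5):
P(0) = 1; P(1) = 3; P(2) = 0 → root; P(3) = 0 → root; P(4) = 1.
Roots: {2, 3}.

2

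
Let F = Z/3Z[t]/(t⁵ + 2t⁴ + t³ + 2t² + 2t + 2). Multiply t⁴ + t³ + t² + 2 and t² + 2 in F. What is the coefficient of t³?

Multiply in Z/3Z[t]: (t⁴ + t³ + t² + 2)·(t² + 2) = t⁶ + t⁵ + 2t³ + t² + 1.
Reduce using t⁵ ≡ t⁴ + 2t³ + t² + t + 1 (mod t⁵ + 2t⁴ + t³ + 2t² + 2t + 2).
Reduced: t⁴ + t³ + t².

1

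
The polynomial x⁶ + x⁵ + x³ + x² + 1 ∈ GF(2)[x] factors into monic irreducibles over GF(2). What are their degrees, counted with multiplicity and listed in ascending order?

Write h(x) = x⁶ + x⁵ + x³ + x² + 1.
Roots in GF(2): h(0) = 1; h(1) = 1.
Complete factorization: h(x) = (x⁶ + x⁵ + x³ + x² + 1).
Factor degrees with multiplicity: 6 = 6.

6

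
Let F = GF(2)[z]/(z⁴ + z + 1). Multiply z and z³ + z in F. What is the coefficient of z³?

Multiply in GF(2)[z]: (z)·(z³ + z) = z⁴ + z².
Reduce using z⁴ ≡ z + 1 (mod z⁴ + z + 1).
Reduced: z² + z + 1.

0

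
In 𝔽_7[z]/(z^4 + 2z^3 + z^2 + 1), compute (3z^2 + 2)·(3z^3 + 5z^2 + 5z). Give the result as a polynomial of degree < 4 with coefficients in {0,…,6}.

Multiply in 𝔽_7[z]: (3z^2 + 2)·(3z^3 + 5z^2 + 5z) = 2z^5 + z^4 + 3z^2 + 3z.
Reduce using z^4 ≡ 5z^3 + 6z^2 + 6 (mod z^4 + 2z^3 + z^2 + 1).
Reduced: 4z^3 + 6z^2 + z + 3.

4z^3 + 6z^2 + z + 3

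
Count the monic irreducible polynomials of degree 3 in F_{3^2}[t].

240

By the necklace-counting formula, N_9(3) = (1/3) Σ_{d|3} μ(3/d)·9^d.
Divisors of 3: 1, 3; μ(3/d) for each: -1, 1.
Σ = − 9^1 + 9^3 = 720.
N = 720/3 = 240.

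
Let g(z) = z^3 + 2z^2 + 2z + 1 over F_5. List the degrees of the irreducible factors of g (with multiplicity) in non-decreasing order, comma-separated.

1, 2

Roots in F_5: g(0) = 1; g(1) = 1; g(2) = 1; g(3) = 2; g(4) = 0 → root.
Linear factors from roots: (z + 1).
Complete factorization: g(z) = (z + 1)·(z^2 + z + 1).
Factor degrees with multiplicity: 1 + 2 = 3.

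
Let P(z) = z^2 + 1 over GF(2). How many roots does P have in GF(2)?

1

Evaluate at each of the 2 elements of GF(2):
P(0) = 1; P(1) = 0 → root.
Roots: {1}.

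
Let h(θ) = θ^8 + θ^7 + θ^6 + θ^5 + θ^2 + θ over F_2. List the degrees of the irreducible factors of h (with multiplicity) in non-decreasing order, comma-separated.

1, 1, 3, 3

Roots in F_2: h(0) = 0 → root; h(1) = 0 → root.
Linear factors from roots: (θ), (θ + 1).
Complete factorization: h(θ) = (θ)·(θ + 1)·(θ^3 + θ^2 + 1)^2.
Factor degrees with multiplicity: 1 + 1 + 3 + 3 = 8.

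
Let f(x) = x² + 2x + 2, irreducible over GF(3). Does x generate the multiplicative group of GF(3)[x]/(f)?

Yes

|GF(3^2)^×| = 3^2 − 1 = 8. Prime factorization: 8 = 2^3.
f is primitive ⇔ x has order 8 in GF(3)[x]/(f), i.e. x^(8/q) ≠ 1 for each prime q | 8.
x^(4) mod f = 2.
None equal 1, so x has full order 8; f is primitive.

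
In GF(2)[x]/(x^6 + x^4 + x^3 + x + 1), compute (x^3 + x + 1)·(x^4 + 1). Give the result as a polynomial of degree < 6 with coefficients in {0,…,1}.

Multiply in GF(2)[x]: (x^3 + x + 1)·(x^4 + 1) = x^7 + x^5 + x^4 + x^3 + x + 1.
Reduce using x^6 ≡ x^4 + x^3 + x + 1 (mod x^6 + x^4 + x^3 + x + 1).
Reduced: x^3 + x^2 + 1.

x^3 + x^2 + 1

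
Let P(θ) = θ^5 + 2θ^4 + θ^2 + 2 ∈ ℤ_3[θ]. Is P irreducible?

No

Check for roots in ℤ_3: P(0) = 2; P(1) = 0 → root; P(2) = 1.
P(1) = 0, so (θ − 1) divides P(θ); P is reducible.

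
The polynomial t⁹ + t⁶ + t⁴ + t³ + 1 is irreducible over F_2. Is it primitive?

Yes

Write f(t) = t⁹ + t⁶ + t⁴ + t³ + 1.
|GF(2^9)^×| = 2^9 − 1 = 511. Prime factorization: 511 = 7·73.
f is primitive ⇔ t has order 511 in GF(2)[t]/(f), i.e. t^(511/q) ≠ 1 for each prime q | 511.
t^(73) mod f = t⁶ + t³ + t² + 1.
t^(7) mod f = t⁷.
None equal 1, so t has full order 511; f is primitive.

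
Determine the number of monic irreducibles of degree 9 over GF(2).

56

By the necklace-counting formula, N_2(9) = (1/9) Σ_{d|9} μ(9/d)·2^d.
Divisors of 9: 1, 3, 9; μ(9/d) for each: 0, -1, 1.
Σ = − 2^3 + 2^9 = 504.
N = 504/9 = 56.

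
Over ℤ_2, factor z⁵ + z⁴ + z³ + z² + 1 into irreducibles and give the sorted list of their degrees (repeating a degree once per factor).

5

Write h(z) = z⁵ + z⁴ + z³ + z² + 1.
Roots in ℤ_2: h(0) = 1; h(1) = 1.
Complete factorization: h(z) = (z⁵ + z⁴ + z³ + z² + 1).
Factor degrees with multiplicity: 5 = 5.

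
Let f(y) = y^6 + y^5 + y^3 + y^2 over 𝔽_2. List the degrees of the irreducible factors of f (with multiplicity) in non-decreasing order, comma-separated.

1, 1, 1, 1, 2

Roots in 𝔽_2: f(0) = 0 → root; f(1) = 0 → root.
Linear factors from roots: (y), (y + 1).
Complete factorization: f(y) = (y)^2·(y + 1)^2·(y^2 + y + 1).
Factor degrees with multiplicity: 1 + 1 + 1 + 1 + 2 = 6.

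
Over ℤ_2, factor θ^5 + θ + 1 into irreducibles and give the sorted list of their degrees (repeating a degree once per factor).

2, 3

Write g(θ) = θ^5 + θ + 1.
Roots in ℤ_2: g(0) = 1; g(1) = 1.
Complete factorization: g(θ) = (θ^2 + θ + 1)·(θ^3 + θ^2 + 1).
Factor degrees with multiplicity: 2 + 3 = 5.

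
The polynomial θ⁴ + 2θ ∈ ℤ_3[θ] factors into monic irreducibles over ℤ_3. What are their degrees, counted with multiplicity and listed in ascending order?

1, 1, 1, 1

Write f(θ) = θ⁴ + 2θ.
Roots in ℤ_3: f(0) = 0 → root; f(1) = 0 → root; f(2) = 2.
Linear factors from roots: (θ), (θ + 2).
Complete factorization: f(θ) = (θ)·(θ + 2)^3.
Factor degrees with multiplicity: 1 + 1 + 1 + 1 = 4.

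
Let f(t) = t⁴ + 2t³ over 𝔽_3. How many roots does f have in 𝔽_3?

2

Evaluate at each of the 3 elements of 𝔽_3:
f(0) = 0 → root; f(1) = 0 → root; f(2) = 2.
Roots: {0, 1}.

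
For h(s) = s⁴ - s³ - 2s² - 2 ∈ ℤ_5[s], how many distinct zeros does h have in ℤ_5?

Evaluate at each of the 5 elements of ℤ_5:
h(0) = 3; h(1) = 1; h(2) = 3; h(3) = 4; h(4) = 3.
No element is a root.

0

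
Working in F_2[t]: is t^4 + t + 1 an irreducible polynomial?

Write h(t) = t^4 + t + 1.
Check for roots in F_2: h(0) = 1; h(1) = 1.
No roots, so no linear factors.
Monic irreducibles of degree 2 over GF(2): t^2 + t + 1.
None of them divide h (all give nonzero remainder).
No irreducible factor of degree ≤ 2 exists, so h is irreducible over GF(2).

Yes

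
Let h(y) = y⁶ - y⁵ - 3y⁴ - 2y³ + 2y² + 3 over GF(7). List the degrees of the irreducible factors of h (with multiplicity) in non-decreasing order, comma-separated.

1, 1, 1, 1, 2

Linear factors from roots: (y - 1), (y - 2), (y - 3).
Complete factorization: h(y) = (y - 3)·(y - 1)·(y - 2)^2·(y² + 2).
Factor degrees with multiplicity: 1 + 1 + 1 + 1 + 2 = 6.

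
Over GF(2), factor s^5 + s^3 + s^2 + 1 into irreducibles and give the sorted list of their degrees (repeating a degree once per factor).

1, 1, 1, 2

Write h(s) = s^5 + s^3 + s^2 + 1.
Roots in GF(2): h(0) = 1; h(1) = 0 → root.
Linear factors from roots: (s + 1).
Complete factorization: h(s) = (s + 1)^3·(s^2 + s + 1).
Factor degrees with multiplicity: 1 + 1 + 1 + 2 = 5.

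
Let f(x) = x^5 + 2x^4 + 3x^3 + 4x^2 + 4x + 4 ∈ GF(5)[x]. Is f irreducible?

Check for roots in GF(5): f(0) = 4; f(1) = 3; f(2) = 1; f(3) = 3; f(4) = 2.
No roots, so no linear factors.
Degree-2 irreducible divisors: test the 10 monic irreducibles of degree 2 over GF(5).
None of them divide f (all give nonzero remainder).
No irreducible factor of degree ≤ 2 exists, so f is irreducible over GF(5).

Yes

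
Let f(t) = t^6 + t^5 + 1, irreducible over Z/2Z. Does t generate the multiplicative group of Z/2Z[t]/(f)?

Yes

|GF(2^6)^×| = 2^6 − 1 = 63. Prime factorization: 63 = 3^2·7.
f is primitive ⇔ t has order 63 in GF(2)[t]/(f), i.e. t^(63/q) ≠ 1 for each prime q | 63.
t^(21) mod f = t^5 + t^4 + t^3 + 1.
t^(9) mod f = t^5 + t^3 + t^2 + t + 1.
None equal 1, so t has full order 63; f is primitive.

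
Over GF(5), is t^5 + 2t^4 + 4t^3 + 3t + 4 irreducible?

Write f(t) = t^5 + 2t^4 + 4t^3 + 3t + 4.
Check for roots in GF(5): f(0) = 4; f(1) = 4; f(2) = 1; f(3) = 1; f(4) = 3.
No roots, so no linear factors.
Degree-2 irreducible divisors: test the 10 monic irreducibles of degree 2 over GF(5).
None of them divide f (all give nonzero remainder).
No irreducible factor of degree ≤ 2 exists, so f is irreducible over GF(5).

Yes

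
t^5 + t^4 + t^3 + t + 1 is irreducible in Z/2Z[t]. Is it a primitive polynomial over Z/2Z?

Write f(t) = t^5 + t^4 + t^3 + t + 1.
|GF(2^5)^×| = 2^5 − 1 = 31. Prime factorization: 31 = 31.
f is primitive ⇔ t has order 31 in GF(2)[t]/(f), i.e. t^(31/q) ≠ 1 for each prime q | 31.
t^(1) mod f = t.
None equal 1, so t has full order 31; f is primitive.

Yes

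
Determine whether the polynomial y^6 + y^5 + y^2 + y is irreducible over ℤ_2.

No

Write m(y) = y^6 + y^5 + y^2 + y.
Check for roots in ℤ_2: m(0) = 0 → root; m(1) = 0 → root.
m(0) = 0, so (y) divides m(y); m is reducible.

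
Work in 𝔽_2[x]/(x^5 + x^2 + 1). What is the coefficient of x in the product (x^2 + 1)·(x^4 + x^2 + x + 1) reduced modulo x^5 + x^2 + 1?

0

Multiply in 𝔽_2[x]: (x^2 + 1)·(x^4 + x^2 + x + 1) = x^6 + x^3 + x + 1.
Reduce using x^5 ≡ x^2 + 1 (mod x^5 + x^2 + 1).
Reduced: 1.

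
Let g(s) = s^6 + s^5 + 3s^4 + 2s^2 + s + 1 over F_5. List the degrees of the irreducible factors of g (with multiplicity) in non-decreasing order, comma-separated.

1, 1, 2, 2

Roots in F_5: g(0) = 1; g(1) = 4; g(2) = 0 → root; g(3) = 2; g(4) = 0 → root.
Linear factors from roots: (s + 3), (s + 1).
Complete factorization: g(s) = (s + 1)·(s + 3)·(s^2 + 3)·(s^2 + 2s + 4).
Factor degrees with multiplicity: 1 + 1 + 2 + 2 = 6.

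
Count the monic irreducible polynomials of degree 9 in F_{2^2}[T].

29120

The number of monic irreducibles of degree 9 over GF(4) is (1/9)·Σ_{d∣9} μ(9/d) 4^d.
Divisors of 9: 1, 3, 9; μ(9/d) for each: 0, -1, 1.
Σ = − 4^3 + 4^9 = 262080.
N = 262080/9 = 29120.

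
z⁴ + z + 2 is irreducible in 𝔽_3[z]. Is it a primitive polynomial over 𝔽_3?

Write f(z) = z⁴ + z + 2.
|GF(3^4)^×| = 3^4 − 1 = 80. Prime factorization: 80 = 2^4·5.
f is primitive ⇔ z has order 80 in GF(3)[z]/(f), i.e. z^(80/q) ≠ 1 for each prime q | 80.
z^(40) mod f = 2.
z^(16) mod f = 2z³ + z + 2.
None equal 1, so z has full order 80; f is primitive.

Yes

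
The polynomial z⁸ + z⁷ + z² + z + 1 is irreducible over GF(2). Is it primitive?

Yes

Write f(z) = z⁸ + z⁷ + z² + z + 1.
|GF(2^8)^×| = 2^8 − 1 = 255. Prime factorization: 255 = 3·5·17.
f is primitive ⇔ z has order 255 in GF(2)[z]/(f), i.e. z^(255/q) ≠ 1 for each prime q | 255.
z^(85) mod f = z⁷ + z⁵ + z³ + z.
z^(51) mod f = z⁶ + z⁵ + z³ + z².
z^(15) mod f = z⁷ + z⁶ + z⁵ + z⁴ + z².
None equal 1, so z has full order 255; f is primitive.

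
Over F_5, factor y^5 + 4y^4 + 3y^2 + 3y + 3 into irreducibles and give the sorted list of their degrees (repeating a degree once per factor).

5

Write g(y) = y^5 + 4y^4 + 3y^2 + 3y + 3.
Roots in F_5: g(0) = 3; g(1) = 4; g(2) = 2; g(3) = 1; g(4) = 1.
Complete factorization: g(y) = (y^5 + 4y^4 + 3y^2 + 3y + 3).
Factor degrees with multiplicity: 5 = 5.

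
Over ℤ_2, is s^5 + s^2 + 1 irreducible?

Write g(s) = s^5 + s^2 + 1.
Check for roots in ℤ_2: g(0) = 1; g(1) = 1.
No roots, so no linear factors.
Monic irreducibles of degree 2 over GF(2): s^2 + s + 1.
None of them divide g (all give nonzero remainder).
No irreducible factor of degree ≤ 2 exists, so g is irreducible over GF(2).

Yes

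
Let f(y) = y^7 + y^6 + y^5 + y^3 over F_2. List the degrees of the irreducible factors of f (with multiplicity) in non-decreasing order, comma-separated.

Roots in F_2: f(0) = 0 → root; f(1) = 0 → root.
Linear factors from roots: (y), (y + 1).
Complete factorization: f(y) = (y + 1)·(y)^3·(y^3 + y + 1).
Factor degrees with multiplicity: 1 + 1 + 1 + 1 + 3 = 7.

1, 1, 1, 1, 3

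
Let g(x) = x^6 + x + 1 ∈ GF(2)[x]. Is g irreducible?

Yes

Check for roots in GF(2): g(0) = 1; g(1) = 1.
No roots, so no linear factors.
Monic irreducibles of degree 2 over GF(2): x^2 + x + 1.
None of them divide g (all give nonzero remainder).
Monic irreducibles of degree 3 over GF(2): x^3 + x + 1, x^3 + x^2 + 1.
None of them divide g (all give nonzero remainder).
No irreducible factor of degree ≤ 3 exists, so g is irreducible over GF(2).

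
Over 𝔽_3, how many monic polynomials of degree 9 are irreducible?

Gauss's count: N_{3}(9) = (1/9) Σ_{d|9} μ(9/d)·3^d.
Divisors of 9: 1, 3, 9; μ(9/d) for each: 0, -1, 1.
Σ = − 3^3 + 3^9 = 19656.
N = 19656/9 = 2184.

2184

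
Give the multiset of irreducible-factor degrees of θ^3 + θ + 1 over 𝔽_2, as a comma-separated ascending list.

3

Write f(θ) = θ^3 + θ + 1.
Roots in 𝔽_2: f(0) = 1; f(1) = 1.
Complete factorization: f(θ) = (θ^3 + θ + 1).
Factor degrees with multiplicity: 3 = 3.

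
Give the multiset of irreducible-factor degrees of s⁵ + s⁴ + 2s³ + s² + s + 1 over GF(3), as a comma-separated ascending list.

Write h(s) = s⁵ + s⁴ + 2s³ + s² + s + 1.
Roots in GF(3): h(0) = 1; h(1) = 1; h(2) = 2.
Complete factorization: h(s) = (s⁵ + s⁴ + 2s³ + s² + s + 1).
Factor degrees with multiplicity: 5 = 5.

5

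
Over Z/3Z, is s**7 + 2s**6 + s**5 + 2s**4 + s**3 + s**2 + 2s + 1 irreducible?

Write h(s) = s**7 + 2s**6 + s**5 + 2s**4 + s**3 + s**2 + 2s + 1.
Check for roots in Z/3Z: h(0) = 1; h(1) = 2; h(2) = 1.
No roots, so no linear factors.
Monic irreducibles of degree 2 over GF(3): s**2 + 1, s**2 + s + 2, s**2 + 2s + 2.
None of them divide h (all give nonzero remainder).
Degree-3 irreducible divisors: test the 8 monic irreducibles of degree 3 over GF(3).
None of them divide h (all give nonzero remainder).
No irreducible factor of degree ≤ 3 exists, so h is irreducible over GF(3).

Yes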